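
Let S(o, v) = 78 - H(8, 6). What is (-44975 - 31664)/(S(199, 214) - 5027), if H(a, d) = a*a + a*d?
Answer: 76639/5061 ≈ 15.143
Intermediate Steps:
H(a, d) = a**2 + a*d
S(o, v) = -34 (S(o, v) = 78 - 8*(8 + 6) = 78 - 8*14 = 78 - 1*112 = 78 - 112 = -34)
(-44975 - 31664)/(S(199, 214) - 5027) = (-44975 - 31664)/(-34 - 5027) = -76639/(-5061) = -76639*(-1/5061) = 76639/5061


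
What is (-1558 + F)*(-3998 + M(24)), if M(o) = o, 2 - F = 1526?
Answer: 12247868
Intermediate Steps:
F = -1524 (F = 2 - 1*1526 = 2 - 1526 = -1524)
(-1558 + F)*(-3998 + M(24)) = (-1558 - 1524)*(-3998 + 24) = -3082*(-3974) = 12247868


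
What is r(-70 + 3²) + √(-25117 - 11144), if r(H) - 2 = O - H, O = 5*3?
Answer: 78 + 3*I*√4029 ≈ 78.0 + 190.42*I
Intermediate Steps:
O = 15
r(H) = 17 - H (r(H) = 2 + (15 - H) = 17 - H)
r(-70 + 3²) + √(-25117 - 11144) = (17 - (-70 + 3²)) + √(-25117 - 11144) = (17 - (-70 + 9)) + √(-36261) = (17 - 1*(-61)) + 3*I*√4029 = (17 + 61) + 3*I*√4029 = 78 + 3*I*√4029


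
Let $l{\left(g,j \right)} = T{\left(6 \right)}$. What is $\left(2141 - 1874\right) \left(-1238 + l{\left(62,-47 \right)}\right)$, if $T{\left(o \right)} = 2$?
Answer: $-330012$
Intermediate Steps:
$l{\left(g,j \right)} = 2$
$\left(2141 - 1874\right) \left(-1238 + l{\left(62,-47 \right)}\right) = \left(2141 - 1874\right) \left(-1238 + 2\right) = 267 \left(-1236\right) = -330012$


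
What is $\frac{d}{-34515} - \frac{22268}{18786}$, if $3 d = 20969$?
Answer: $- \frac{34611073}{24938415} \approx -1.3879$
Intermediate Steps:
$d = \frac{20969}{3}$ ($d = \frac{1}{3} \cdot 20969 = \frac{20969}{3} \approx 6989.7$)
$\frac{d}{-34515} - \frac{22268}{18786} = \frac{20969}{3 \left(-34515\right)} - \frac{22268}{18786} = \frac{20969}{3} \left(- \frac{1}{34515}\right) - \frac{11134}{9393} = - \frac{1613}{7965} - \frac{11134}{9393} = - \frac{34611073}{24938415}$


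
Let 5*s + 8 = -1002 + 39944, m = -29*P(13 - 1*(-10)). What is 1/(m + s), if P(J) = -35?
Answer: 5/44009 ≈ 0.00011361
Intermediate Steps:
m = 1015 (m = -29*(-35) = 1015)
s = 38934/5 (s = -8/5 + (-1002 + 39944)/5 = -8/5 + (1/5)*38942 = -8/5 + 38942/5 = 38934/5 ≈ 7786.8)
1/(m + s) = 1/(1015 + 38934/5) = 1/(44009/5) = 5/44009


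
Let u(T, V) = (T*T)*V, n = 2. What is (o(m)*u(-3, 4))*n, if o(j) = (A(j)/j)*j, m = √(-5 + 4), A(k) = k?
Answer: 72*I ≈ 72.0*I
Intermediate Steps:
u(T, V) = V*T² (u(T, V) = T²*V = V*T²)
m = I (m = √(-1) = I ≈ 1.0*I)
o(j) = j (o(j) = (j/j)*j = 1*j = j)
(o(m)*u(-3, 4))*n = (I*(4*(-3)²))*2 = (I*(4*9))*2 = (I*36)*2 = (36*I)*2 = 72*I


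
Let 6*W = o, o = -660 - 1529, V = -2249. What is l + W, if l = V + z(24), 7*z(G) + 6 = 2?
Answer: -109805/42 ≈ -2614.4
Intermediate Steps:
z(G) = -4/7 (z(G) = -6/7 + (1/7)*2 = -6/7 + 2/7 = -4/7)
o = -2189
W = -2189/6 (W = (1/6)*(-2189) = -2189/6 ≈ -364.83)
l = -15747/7 (l = -2249 - 4/7 = -15747/7 ≈ -2249.6)
l + W = -15747/7 - 2189/6 = -109805/42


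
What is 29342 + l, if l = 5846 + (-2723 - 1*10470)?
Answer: 21995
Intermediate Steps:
l = -7347 (l = 5846 + (-2723 - 10470) = 5846 - 13193 = -7347)
29342 + l = 29342 - 7347 = 21995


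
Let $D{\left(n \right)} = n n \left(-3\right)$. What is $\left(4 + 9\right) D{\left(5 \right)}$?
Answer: $-975$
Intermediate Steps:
$D{\left(n \right)} = - 3 n^{2}$ ($D{\left(n \right)} = n^{2} \left(-3\right) = - 3 n^{2}$)
$\left(4 + 9\right) D{\left(5 \right)} = \left(4 + 9\right) \left(- 3 \cdot 5^{2}\right) = 13 \left(\left(-3\right) 25\right) = 13 \left(-75\right) = -975$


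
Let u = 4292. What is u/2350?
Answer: 2146/1175 ≈ 1.8264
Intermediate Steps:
u/2350 = 4292/2350 = 4292*(1/2350) = 2146/1175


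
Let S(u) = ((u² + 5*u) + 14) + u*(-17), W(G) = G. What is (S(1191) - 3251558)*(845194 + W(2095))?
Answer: -1565243570595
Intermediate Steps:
S(u) = 14 + u² - 12*u (S(u) = (14 + u² + 5*u) - 17*u = 14 + u² - 12*u)
(S(1191) - 3251558)*(845194 + W(2095)) = ((14 + 1191² - 12*1191) - 3251558)*(845194 + 2095) = ((14 + 1418481 - 14292) - 3251558)*847289 = (1404203 - 3251558)*847289 = -1847355*847289 = -1565243570595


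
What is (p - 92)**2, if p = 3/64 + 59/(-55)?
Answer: 107224157401/12390400 ≈ 8653.8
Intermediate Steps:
p = -3611/3520 (p = 3*(1/64) + 59*(-1/55) = 3/64 - 59/55 = -3611/3520 ≈ -1.0259)
(p - 92)**2 = (-3611/3520 - 92)**2 = (-327451/3520)**2 = 107224157401/12390400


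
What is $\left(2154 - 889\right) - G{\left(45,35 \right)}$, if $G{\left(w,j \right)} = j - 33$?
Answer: $1263$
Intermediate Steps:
$G{\left(w,j \right)} = -33 + j$
$\left(2154 - 889\right) - G{\left(45,35 \right)} = \left(2154 - 889\right) - \left(-33 + 35\right) = 1265 - 2 = 1263$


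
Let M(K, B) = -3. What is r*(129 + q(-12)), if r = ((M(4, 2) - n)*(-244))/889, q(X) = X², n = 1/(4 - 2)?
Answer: 33306/127 ≈ 262.25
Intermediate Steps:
n = ½ (n = 1/2 = ½ ≈ 0.50000)
r = 122/127 (r = ((-3 - 1*½)*(-244))/889 = ((-3 - ½)*(-244))*(1/889) = -7/2*(-244)*(1/889) = 854*(1/889) = 122/127 ≈ 0.96063)
r*(129 + q(-12)) = 122*(129 + (-12)²)/127 = 122*(129 + 144)/127 = (122/127)*273 = 33306/127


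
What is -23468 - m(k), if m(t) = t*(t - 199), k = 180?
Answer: -20048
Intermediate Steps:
m(t) = t*(-199 + t)
-23468 - m(k) = -23468 - 180*(-199 + 180) = -23468 - 180*(-19) = -23468 - 1*(-3420) = -23468 + 3420 = -20048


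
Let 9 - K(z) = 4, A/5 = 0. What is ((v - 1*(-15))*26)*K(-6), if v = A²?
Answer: 1950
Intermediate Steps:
A = 0 (A = 5*0 = 0)
K(z) = 5 (K(z) = 9 - 1*4 = 9 - 4 = 5)
v = 0 (v = 0² = 0)
((v - 1*(-15))*26)*K(-6) = ((0 - 1*(-15))*26)*5 = ((0 + 15)*26)*5 = (15*26)*5 = 390*5 = 1950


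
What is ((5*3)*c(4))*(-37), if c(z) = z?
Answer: -2220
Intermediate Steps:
((5*3)*c(4))*(-37) = ((5*3)*4)*(-37) = (15*4)*(-37) = 60*(-37) = -2220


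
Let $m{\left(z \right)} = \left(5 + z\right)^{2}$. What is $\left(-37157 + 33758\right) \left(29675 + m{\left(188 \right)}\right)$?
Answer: $-227474676$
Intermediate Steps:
$\left(-37157 + 33758\right) \left(29675 + m{\left(188 \right)}\right) = \left(-37157 + 33758\right) \left(29675 + \left(5 + 188\right)^{2}\right) = - 3399 \left(29675 + 193^{2}\right) = - 3399 \left(29675 + 37249\right) = \left(-3399\right) 66924 = -227474676$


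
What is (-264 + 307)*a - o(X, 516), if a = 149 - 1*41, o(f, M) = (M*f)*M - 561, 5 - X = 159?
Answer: 41008629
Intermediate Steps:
X = -154 (X = 5 - 1*159 = 5 - 159 = -154)
o(f, M) = -561 + f*M² (o(f, M) = f*M² - 561 = -561 + f*M²)
a = 108 (a = 149 - 41 = 108)
(-264 + 307)*a - o(X, 516) = (-264 + 307)*108 - (-561 - 154*516²) = 43*108 - (-561 - 154*266256) = 4644 - (-561 - 41003424) = 4644 - 1*(-41003985) = 4644 + 41003985 = 41008629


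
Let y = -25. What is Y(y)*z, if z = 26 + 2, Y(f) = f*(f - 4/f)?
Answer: 17388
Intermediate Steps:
z = 28
Y(y)*z = (-4 + (-25)²)*28 = (-4 + 625)*28 = 621*28 = 17388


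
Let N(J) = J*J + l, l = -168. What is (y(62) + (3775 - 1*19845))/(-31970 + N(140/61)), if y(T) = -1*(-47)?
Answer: 59621583/119565898 ≈ 0.49865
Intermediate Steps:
y(T) = 47
N(J) = -168 + J**2 (N(J) = J*J - 168 = J**2 - 168 = -168 + J**2)
(y(62) + (3775 - 1*19845))/(-31970 + N(140/61)) = (47 + (3775 - 1*19845))/(-31970 + (-168 + (140/61)**2)) = (47 + (3775 - 19845))/(-31970 + (-168 + (140*(1/61))**2)) = (47 - 16070)/(-31970 + (-168 + (140/61)**2)) = -16023/(-31970 + (-168 + 19600/3721)) = -16023/(-31970 - 605528/3721) = -16023/(-119565898/3721) = -16023*(-3721/119565898) = 59621583/119565898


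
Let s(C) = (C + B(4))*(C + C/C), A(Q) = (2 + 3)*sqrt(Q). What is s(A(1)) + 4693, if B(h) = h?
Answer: 4747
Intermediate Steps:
A(Q) = 5*sqrt(Q)
s(C) = (1 + C)*(4 + C) (s(C) = (C + 4)*(C + C/C) = (4 + C)*(C + 1) = (4 + C)*(1 + C) = (1 + C)*(4 + C))
s(A(1)) + 4693 = (4 + (5*sqrt(1))**2 + 5*(5*sqrt(1))) + 4693 = (4 + (5*1)**2 + 5*(5*1)) + 4693 = (4 + 5**2 + 5*5) + 4693 = (4 + 25 + 25) + 4693 = 54 + 4693 = 4747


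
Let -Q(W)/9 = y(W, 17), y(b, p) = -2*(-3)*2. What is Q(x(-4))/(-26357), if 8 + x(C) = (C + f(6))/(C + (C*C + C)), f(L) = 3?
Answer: 108/26357 ≈ 0.0040976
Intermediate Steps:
x(C) = -8 + (3 + C)/(C² + 2*C) (x(C) = -8 + (C + 3)/(C + (C*C + C)) = -8 + (3 + C)/(C + (C² + C)) = -8 + (3 + C)/(C + (C + C²)) = -8 + (3 + C)/(C² + 2*C))
y(b, p) = 12 (y(b, p) = 6*2 = 12)
Q(W) = -108 (Q(W) = -9*12 = -108)
Q(x(-4))/(-26357) = -108/(-26357) = -108*(-1/26357) = 108/26357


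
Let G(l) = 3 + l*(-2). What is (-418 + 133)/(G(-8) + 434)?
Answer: -95/151 ≈ -0.62914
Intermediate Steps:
G(l) = 3 - 2*l
(-418 + 133)/(G(-8) + 434) = (-418 + 133)/((3 - 2*(-8)) + 434) = -285/((3 + 16) + 434) = -285/(19 + 434) = -285/453 = -285*1/453 = -95/151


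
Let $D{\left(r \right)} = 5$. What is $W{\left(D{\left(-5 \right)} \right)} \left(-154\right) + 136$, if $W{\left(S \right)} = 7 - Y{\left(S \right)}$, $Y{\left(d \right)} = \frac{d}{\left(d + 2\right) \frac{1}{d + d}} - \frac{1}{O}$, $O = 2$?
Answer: $81$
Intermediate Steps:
$Y{\left(d \right)} = - \frac{1}{2} + \frac{2 d^{2}}{2 + d}$ ($Y{\left(d \right)} = \frac{d}{\left(d + 2\right) \frac{1}{d + d}} - \frac{1}{2} = \frac{d}{\left(2 + d\right) \frac{1}{2 d}} - \frac{1}{2} = \frac{d}{\frac{1}{2} \frac{1}{d} \left(2 + d\right)} - \frac{1}{2} = d \frac{2 d}{2 + d} - \frac{1}{2} = \frac{2 d^{2}}{2 + d} - \frac{1}{2} = - \frac{1}{2} + \frac{2 d^{2}}{2 + d}$)
$W{\left(S \right)} = 7 - \frac{-2 - S + 4 S^{2}}{2 \left(2 + S\right)}$
$W{\left(D{\left(-5 \right)} \right)} \left(-154\right) + 136 = \frac{30 - 4 \cdot 5^{2} + 15 \cdot 5}{2 \left(2 + 5\right)} \left(-154\right) + 136 = \frac{30 - 100 + 75}{2 \cdot 7} \left(-154\right) + 136 = \frac{1}{2} \cdot \frac{1}{7} \left(30 - 100 + 75\right) \left(-154\right) + 136 = \frac{1}{2} \cdot \frac{1}{7} \cdot 5 \left(-154\right) + 136 = \frac{5}{14} \left(-154\right) + 136 = -55 + 136 = 81$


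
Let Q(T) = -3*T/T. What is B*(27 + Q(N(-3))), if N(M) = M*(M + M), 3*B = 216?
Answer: 1728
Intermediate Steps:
B = 72 (B = (1/3)*216 = 72)
N(M) = 2*M**2 (N(M) = M*(2*M) = 2*M**2)
Q(T) = -3 (Q(T) = -3*1 = -3)
B*(27 + Q(N(-3))) = 72*(27 - 3) = 72*24 = 1728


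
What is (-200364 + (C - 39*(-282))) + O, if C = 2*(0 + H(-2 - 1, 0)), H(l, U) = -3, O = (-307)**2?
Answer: -95123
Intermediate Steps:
O = 94249
C = -6 (C = 2*(0 - 3) = 2*(-3) = -6)
(-200364 + (C - 39*(-282))) + O = (-200364 + (-6 - 39*(-282))) + 94249 = (-200364 + (-6 + 10998)) + 94249 = (-200364 + 10992) + 94249 = -189372 + 94249 = -95123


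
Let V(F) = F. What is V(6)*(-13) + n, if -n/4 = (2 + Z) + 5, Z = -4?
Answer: -90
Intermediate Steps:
n = -12 (n = -4*((2 - 4) + 5) = -4*(-2 + 5) = -4*3 = -12)
V(6)*(-13) + n = 6*(-13) - 12 = -78 - 12 = -90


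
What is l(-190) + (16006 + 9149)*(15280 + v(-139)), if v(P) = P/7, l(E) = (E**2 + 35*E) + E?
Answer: 2687287075/7 ≈ 3.8390e+8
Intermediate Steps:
l(E) = E**2 + 36*E
v(P) = P/7 (v(P) = P*(1/7) = P/7)
l(-190) + (16006 + 9149)*(15280 + v(-139)) = -190*(36 - 190) + (16006 + 9149)*(15280 + (1/7)*(-139)) = -190*(-154) + 25155*(15280 - 139/7) = 29260 + 25155*(106821/7) = 29260 + 2687082255/7 = 2687287075/7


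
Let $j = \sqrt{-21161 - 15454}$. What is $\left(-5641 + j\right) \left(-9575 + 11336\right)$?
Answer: $-9933801 + 1761 i \sqrt{36615} \approx -9.9338 \cdot 10^{6} + 3.3697 \cdot 10^{5} i$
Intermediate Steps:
$j = i \sqrt{36615}$ ($j = \sqrt{-36615} = i \sqrt{36615} \approx 191.35 i$)
$\left(-5641 + j\right) \left(-9575 + 11336\right) = \left(-5641 + i \sqrt{36615}\right) \left(-9575 + 11336\right) = \left(-5641 + i \sqrt{36615}\right) 1761 = -9933801 + 1761 i \sqrt{36615}$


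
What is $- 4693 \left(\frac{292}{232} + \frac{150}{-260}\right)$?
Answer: $- \frac{92777}{29} \approx -3199.2$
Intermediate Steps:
$- 4693 \left(\frac{292}{232} + \frac{150}{-260}\right) = - 4693 \left(292 \cdot \frac{1}{232} + 150 \left(- \frac{1}{260}\right)\right) = - 4693 \left(\frac{73}{58} - \frac{15}{26}\right) = \left(-4693\right) \frac{257}{377} = - \frac{92777}{29}$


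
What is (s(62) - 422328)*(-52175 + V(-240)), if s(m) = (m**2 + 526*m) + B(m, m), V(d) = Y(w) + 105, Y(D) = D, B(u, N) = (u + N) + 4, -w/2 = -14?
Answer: 20074889248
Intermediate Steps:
w = 28 (w = -2*(-14) = 28)
B(u, N) = 4 + N + u (B(u, N) = (N + u) + 4 = 4 + N + u)
V(d) = 133 (V(d) = 28 + 105 = 133)
s(m) = 4 + m**2 + 528*m (s(m) = (m**2 + 526*m) + (4 + m + m) = (m**2 + 526*m) + (4 + 2*m) = 4 + m**2 + 528*m)
(s(62) - 422328)*(-52175 + V(-240)) = ((4 + 62**2 + 528*62) - 422328)*(-52175 + 133) = ((4 + 3844 + 32736) - 422328)*(-52042) = (36584 - 422328)*(-52042) = -385744*(-52042) = 20074889248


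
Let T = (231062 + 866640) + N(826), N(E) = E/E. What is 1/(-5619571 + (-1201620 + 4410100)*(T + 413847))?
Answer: 1/4849772324429 ≈ 2.0620e-13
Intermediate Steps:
N(E) = 1
T = 1097703 (T = (231062 + 866640) + 1 = 1097702 + 1 = 1097703)
1/(-5619571 + (-1201620 + 4410100)*(T + 413847)) = 1/(-5619571 + (-1201620 + 4410100)*(1097703 + 413847)) = 1/(-5619571 + 3208480*1511550) = 1/(-5619571 + 4849777944000) = 1/4849772324429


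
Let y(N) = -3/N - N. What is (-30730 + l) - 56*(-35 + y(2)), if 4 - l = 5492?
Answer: -34062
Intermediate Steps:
l = -5488 (l = 4 - 1*5492 = 4 - 5492 = -5488)
y(N) = -N - 3/N
(-30730 + l) - 56*(-35 + y(2)) = (-30730 - 5488) - 56*(-35 + (-1*2 - 3/2)) = -36218 - 56*(-35 + (-2 - 3*½)) = -36218 - 56*(-35 + (-2 - 3/2)) = -36218 - 56*(-35 - 7/2) = -36218 - 56*(-77/2) = -36218 + 2156 = -34062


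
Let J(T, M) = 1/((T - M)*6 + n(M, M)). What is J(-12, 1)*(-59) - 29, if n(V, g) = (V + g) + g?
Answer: -2116/75 ≈ -28.213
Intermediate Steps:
n(V, g) = V + 2*g
J(T, M) = 1/(-3*M + 6*T) (J(T, M) = 1/((T - M)*6 + (M + 2*M)) = 1/((-6*M + 6*T) + 3*M) = 1/(-3*M + 6*T))
J(-12, 1)*(-59) - 29 = (1/(3*(-1*1 + 2*(-12))))*(-59) - 29 = (1/(3*(-1 - 24)))*(-59) - 29 = ((⅓)/(-25))*(-59) - 29 = ((⅓)*(-1/25))*(-59) - 29 = -1/75*(-59) - 29 = 59/75 - 29 = -2116/75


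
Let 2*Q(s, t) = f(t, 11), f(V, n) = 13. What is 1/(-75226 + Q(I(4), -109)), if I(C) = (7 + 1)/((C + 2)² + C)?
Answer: -2/150439 ≈ -1.3294e-5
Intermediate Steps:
I(C) = 8/(C + (2 + C)²) (I(C) = 8/((2 + C)² + C) = 8/(C + (2 + C)²))
Q(s, t) = 13/2 (Q(s, t) = (½)*13 = 13/2)
1/(-75226 + Q(I(4), -109)) = 1/(-75226 + 13/2) = 1/(-150439/2) = -2/150439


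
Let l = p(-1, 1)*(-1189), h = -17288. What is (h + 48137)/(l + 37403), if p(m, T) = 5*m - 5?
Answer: 10283/16431 ≈ 0.62583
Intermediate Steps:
p(m, T) = -5 + 5*m
l = 11890 (l = (-5 + 5*(-1))*(-1189) = (-5 - 5)*(-1189) = -10*(-1189) = 11890)
(h + 48137)/(l + 37403) = (-17288 + 48137)/(11890 + 37403) = 30849/49293 = 30849*(1/49293) = 10283/16431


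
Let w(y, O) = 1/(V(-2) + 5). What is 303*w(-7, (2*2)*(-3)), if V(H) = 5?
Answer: 303/10 ≈ 30.300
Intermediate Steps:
w(y, O) = ⅒ (w(y, O) = 1/(5 + 5) = 1/10 = ⅒)
303*w(-7, (2*2)*(-3)) = 303*(⅒) = 303/10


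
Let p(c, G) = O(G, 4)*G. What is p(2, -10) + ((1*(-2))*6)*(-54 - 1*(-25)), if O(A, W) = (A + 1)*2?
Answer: 528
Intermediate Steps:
O(A, W) = 2 + 2*A (O(A, W) = (1 + A)*2 = 2 + 2*A)
p(c, G) = G*(2 + 2*G) (p(c, G) = (2 + 2*G)*G = G*(2 + 2*G))
p(2, -10) + ((1*(-2))*6)*(-54 - 1*(-25)) = 2*(-10)*(1 - 10) + ((1*(-2))*6)*(-54 - 1*(-25)) = 2*(-10)*(-9) + (-2*6)*(-54 + 25) = 180 - 12*(-29) = 180 + 348 = 528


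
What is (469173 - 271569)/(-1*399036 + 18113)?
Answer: -197604/380923 ≈ -0.51875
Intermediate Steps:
(469173 - 271569)/(-1*399036 + 18113) = 197604/(-399036 + 18113) = 197604/(-380923) = 197604*(-1/380923) = -197604/380923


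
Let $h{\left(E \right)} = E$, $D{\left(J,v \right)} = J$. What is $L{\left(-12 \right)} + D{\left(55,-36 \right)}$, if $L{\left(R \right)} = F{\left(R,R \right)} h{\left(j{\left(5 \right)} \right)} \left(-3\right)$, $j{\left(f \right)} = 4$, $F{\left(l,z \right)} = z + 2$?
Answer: $175$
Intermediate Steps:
$F{\left(l,z \right)} = 2 + z$
$L{\left(R \right)} = -24 - 12 R$ ($L{\left(R \right)} = \left(2 + R\right) 4 \left(-3\right) = \left(8 + 4 R\right) \left(-3\right) = -24 - 12 R$)
$L{\left(-12 \right)} + D{\left(55,-36 \right)} = \left(-24 - -144\right) + 55 = \left(-24 + 144\right) + 55 = 120 + 55 = 175$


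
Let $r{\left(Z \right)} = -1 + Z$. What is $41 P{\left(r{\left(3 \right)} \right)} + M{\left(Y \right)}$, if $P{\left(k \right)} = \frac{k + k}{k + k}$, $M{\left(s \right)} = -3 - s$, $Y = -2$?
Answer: $40$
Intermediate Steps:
$P{\left(k \right)} = 1$ ($P{\left(k \right)} = \frac{2 k}{2 k} = 2 k \frac{1}{2 k} = 1$)
$41 P{\left(r{\left(3 \right)} \right)} + M{\left(Y \right)} = 41 \cdot 1 - 1 = 41 + \left(-3 + 2\right) = 41 - 1 = 40$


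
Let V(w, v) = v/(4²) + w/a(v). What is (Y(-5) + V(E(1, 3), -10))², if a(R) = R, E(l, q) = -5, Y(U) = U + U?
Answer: 6561/64 ≈ 102.52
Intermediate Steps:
Y(U) = 2*U
V(w, v) = v/16 + w/v (V(w, v) = v/(4²) + w/v = v/16 + w/v)
(Y(-5) + V(E(1, 3), -10))² = (2*(-5) + ((1/16)*(-10) - 5/(-10)))² = (-10 + (-5/8 - 5*(-⅒)))² = (-10 + (-5/8 + ½))² = (-10 - ⅛)² = (-81/8)² = 6561/64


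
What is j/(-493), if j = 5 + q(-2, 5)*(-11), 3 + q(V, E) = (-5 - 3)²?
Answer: 666/493 ≈ 1.3509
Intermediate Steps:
q(V, E) = 61 (q(V, E) = -3 + (-5 - 3)² = -3 + (-8)² = -3 + 64 = 61)
j = -666 (j = 5 + 61*(-11) = 5 - 671 = -666)
j/(-493) = -666/(-493) = -666*(-1/493) = 666/493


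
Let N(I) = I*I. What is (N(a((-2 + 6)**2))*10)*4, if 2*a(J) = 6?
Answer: 360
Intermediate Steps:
a(J) = 3 (a(J) = (1/2)*6 = 3)
N(I) = I**2
(N(a((-2 + 6)**2))*10)*4 = (3**2*10)*4 = (9*10)*4 = 90*4 = 360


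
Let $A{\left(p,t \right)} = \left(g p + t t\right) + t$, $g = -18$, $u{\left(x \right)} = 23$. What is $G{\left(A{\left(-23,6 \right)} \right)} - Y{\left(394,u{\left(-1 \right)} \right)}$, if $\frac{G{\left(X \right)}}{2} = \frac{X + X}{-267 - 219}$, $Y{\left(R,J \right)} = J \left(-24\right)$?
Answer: $\frac{44408}{81} \approx 548.25$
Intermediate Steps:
$Y{\left(R,J \right)} = - 24 J$
$A{\left(p,t \right)} = t + t^{2} - 18 p$ ($A{\left(p,t \right)} = \left(- 18 p + t t\right) + t = \left(- 18 p + t^{2}\right) + t = \left(t^{2} - 18 p\right) + t = t + t^{2} - 18 p$)
$G{\left(X \right)} = - \frac{2 X}{243}$ ($G{\left(X \right)} = 2 \frac{X + X}{-267 - 219} = 2 \frac{2 X}{-486} = 2 \cdot 2 X \left(- \frac{1}{486}\right) = 2 \left(- \frac{X}{243}\right) = - \frac{2 X}{243}$)
$G{\left(A{\left(-23,6 \right)} \right)} - Y{\left(394,u{\left(-1 \right)} \right)} = - \frac{2 \left(6 + 6^{2} - -414\right)}{243} - \left(-24\right) 23 = - \frac{2 \left(6 + 36 + 414\right)}{243} - -552 = \left(- \frac{2}{243}\right) 456 + 552 = - \frac{304}{81} + 552 = \frac{44408}{81}$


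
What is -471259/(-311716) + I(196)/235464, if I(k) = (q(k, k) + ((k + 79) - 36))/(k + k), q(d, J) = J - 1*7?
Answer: 2718639303215/1798248457488 ≈ 1.5118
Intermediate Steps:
q(d, J) = -7 + J (q(d, J) = J - 7 = -7 + J)
I(k) = (36 + 2*k)/(2*k) (I(k) = ((-7 + k) + ((k + 79) - 36))/(k + k) = ((-7 + k) + ((79 + k) - 36))/((2*k)) = ((-7 + k) + (43 + k))*(1/(2*k)) = (36 + 2*k)*(1/(2*k)) = (36 + 2*k)/(2*k))
-471259/(-311716) + I(196)/235464 = -471259/(-311716) + ((18 + 196)/196)/235464 = -471259*(-1/311716) + ((1/196)*214)*(1/235464) = 471259/311716 + (107/98)*(1/235464) = 471259/311716 + 107/23075472 = 2718639303215/1798248457488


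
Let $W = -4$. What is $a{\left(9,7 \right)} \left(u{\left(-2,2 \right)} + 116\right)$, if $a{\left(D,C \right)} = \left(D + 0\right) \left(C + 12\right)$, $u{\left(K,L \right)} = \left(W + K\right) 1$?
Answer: $18810$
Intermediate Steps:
$u{\left(K,L \right)} = -4 + K$ ($u{\left(K,L \right)} = \left(-4 + K\right) 1 = -4 + K$)
$a{\left(D,C \right)} = D \left(12 + C\right)$
$a{\left(9,7 \right)} \left(u{\left(-2,2 \right)} + 116\right) = 9 \left(12 + 7\right) \left(\left(-4 - 2\right) + 116\right) = 9 \cdot 19 \left(-6 + 116\right) = 171 \cdot 110 = 18810$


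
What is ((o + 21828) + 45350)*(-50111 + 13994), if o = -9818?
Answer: -2071671120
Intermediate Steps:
((o + 21828) + 45350)*(-50111 + 13994) = ((-9818 + 21828) + 45350)*(-50111 + 13994) = (12010 + 45350)*(-36117) = 57360*(-36117) = -2071671120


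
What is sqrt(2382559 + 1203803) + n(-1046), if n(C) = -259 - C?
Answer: 787 + sqrt(3586362) ≈ 2680.8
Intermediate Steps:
sqrt(2382559 + 1203803) + n(-1046) = sqrt(2382559 + 1203803) + (-259 - 1*(-1046)) = sqrt(3586362) + (-259 + 1046) = sqrt(3586362) + 787 = 787 + sqrt(3586362)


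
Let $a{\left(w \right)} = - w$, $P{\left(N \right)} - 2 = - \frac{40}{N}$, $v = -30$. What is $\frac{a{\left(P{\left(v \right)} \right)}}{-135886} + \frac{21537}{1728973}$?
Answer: $\frac{4398510038}{352414837617} \approx 0.012481$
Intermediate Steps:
$P{\left(N \right)} = 2 - \frac{40}{N}$
$\frac{a{\left(P{\left(v \right)} \right)}}{-135886} + \frac{21537}{1728973} = \frac{\left(-1\right) \left(2 - \frac{40}{-30}\right)}{-135886} + \frac{21537}{1728973} = - (2 - - \frac{4}{3}) \left(- \frac{1}{135886}\right) + 21537 \cdot \frac{1}{1728973} = - (2 + \frac{4}{3}) \left(- \frac{1}{135886}\right) + \frac{21537}{1728973} = \left(-1\right) \frac{10}{3} \left(- \frac{1}{135886}\right) + \frac{21537}{1728973} = \left(- \frac{10}{3}\right) \left(- \frac{1}{135886}\right) + \frac{21537}{1728973} = \frac{5}{203829} + \frac{21537}{1728973} = \frac{4398510038}{352414837617}$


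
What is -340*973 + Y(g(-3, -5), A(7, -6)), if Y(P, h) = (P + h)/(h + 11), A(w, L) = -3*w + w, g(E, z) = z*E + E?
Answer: -992458/3 ≈ -3.3082e+5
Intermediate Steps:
g(E, z) = E + E*z (g(E, z) = E*z + E = E + E*z)
A(w, L) = -2*w
Y(P, h) = (P + h)/(11 + h)
-340*973 + Y(g(-3, -5), A(7, -6)) = -340*973 + (-3*(1 - 5) - 2*7)/(11 - 2*7) = -330820 + (-3*(-4) - 14)/(11 - 14) = -330820 + (12 - 14)/(-3) = -330820 - 1/3*(-2) = -330820 + 2/3 = -992458/3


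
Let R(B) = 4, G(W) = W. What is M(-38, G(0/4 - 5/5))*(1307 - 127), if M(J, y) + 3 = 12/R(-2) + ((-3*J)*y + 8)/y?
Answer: 125080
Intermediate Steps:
M(J, y) = (8 - 3*J*y)/y (M(J, y) = -3 + (12/4 + ((-3*J)*y + 8)/y) = -3 + (12*(1/4) + (-3*J*y + 8)/y) = -3 + (3 + (8 - 3*J*y)/y) = (8 - 3*J*y)/y)
M(-38, G(0/4 - 5/5))*(1307 - 127) = (-3*(-38) + 8/(0/4 - 5/5))*(1307 - 127) = (114 + 8/(0*(1/4) - 5*1/5))*1180 = (114 + 8/(0 - 1))*1180 = (114 + 8/(-1))*1180 = (114 + 8*(-1))*1180 = (114 - 8)*1180 = 106*1180 = 125080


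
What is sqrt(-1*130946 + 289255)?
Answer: sqrt(158309) ≈ 397.88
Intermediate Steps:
sqrt(-1*130946 + 289255) = sqrt(-130946 + 289255) = sqrt(158309)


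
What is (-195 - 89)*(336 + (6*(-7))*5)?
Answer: -35784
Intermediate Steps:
(-195 - 89)*(336 + (6*(-7))*5) = -284*(336 - 42*5) = -284*(336 - 210) = -284*126 = -35784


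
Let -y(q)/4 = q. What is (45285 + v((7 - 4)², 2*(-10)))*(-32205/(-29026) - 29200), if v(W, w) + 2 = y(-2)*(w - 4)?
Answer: -38215839731545/29026 ≈ -1.3166e+9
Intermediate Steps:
y(q) = -4*q
v(W, w) = -34 + 8*w (v(W, w) = -2 + (-4*(-2))*(w - 4) = -2 + 8*(-4 + w) = -2 + (-32 + 8*w) = -34 + 8*w)
(45285 + v((7 - 4)², 2*(-10)))*(-32205/(-29026) - 29200) = (45285 + (-34 + 8*(2*(-10))))*(-32205/(-29026) - 29200) = (45285 + (-34 + 8*(-20)))*(-32205*(-1/29026) - 29200) = (45285 + (-34 - 160))*(32205/29026 - 29200) = (45285 - 194)*(-847526995/29026) = 45091*(-847526995/29026) = -38215839731545/29026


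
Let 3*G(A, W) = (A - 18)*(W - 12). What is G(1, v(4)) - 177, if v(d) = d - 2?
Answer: -361/3 ≈ -120.33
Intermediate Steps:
v(d) = -2 + d
G(A, W) = (-18 + A)*(-12 + W)/3 (G(A, W) = ((A - 18)*(W - 12))/3 = ((-18 + A)*(-12 + W))/3 = (-18 + A)*(-12 + W)/3)
G(1, v(4)) - 177 = (72 - 6*(-2 + 4) - 4*1 + (⅓)*1*(-2 + 4)) - 177 = (72 - 6*2 - 4 + (⅓)*1*2) - 177 = (72 - 12 - 4 + ⅔) - 177 = 170/3 - 177 = -361/3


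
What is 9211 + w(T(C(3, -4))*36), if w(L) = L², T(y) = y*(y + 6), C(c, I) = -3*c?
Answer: 953995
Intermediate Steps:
T(y) = y*(6 + y)
9211 + w(T(C(3, -4))*36) = 9211 + (((-3*3)*(6 - 3*3))*36)² = 9211 + (-9*(6 - 9)*36)² = 9211 + (-9*(-3)*36)² = 9211 + (27*36)² = 9211 + 972² = 9211 + 944784 = 953995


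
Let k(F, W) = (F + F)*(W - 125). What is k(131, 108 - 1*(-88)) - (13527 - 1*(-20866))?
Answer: -15791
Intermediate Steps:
k(F, W) = 2*F*(-125 + W) (k(F, W) = (2*F)*(-125 + W) = 2*F*(-125 + W))
k(131, 108 - 1*(-88)) - (13527 - 1*(-20866)) = 2*131*(-125 + (108 - 1*(-88))) - (13527 - 1*(-20866)) = 2*131*(-125 + (108 + 88)) - (13527 + 20866) = 2*131*(-125 + 196) - 1*34393 = 2*131*71 - 34393 = 18602 - 34393 = -15791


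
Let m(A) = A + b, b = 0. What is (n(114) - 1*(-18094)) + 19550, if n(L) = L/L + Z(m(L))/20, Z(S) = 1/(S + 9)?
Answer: 92606701/2460 ≈ 37645.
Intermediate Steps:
m(A) = A (m(A) = A + 0 = A)
Z(S) = 1/(9 + S)
n(L) = 1 + 1/(20*(9 + L)) (n(L) = L/L + 1/((9 + L)*20) = 1 + (1/20)/(9 + L) = 1 + 1/(20*(9 + L)))
(n(114) - 1*(-18094)) + 19550 = ((181/20 + 114)/(9 + 114) - 1*(-18094)) + 19550 = ((2461/20)/123 + 18094) + 19550 = ((1/123)*(2461/20) + 18094) + 19550 = (2461/2460 + 18094) + 19550 = 44513701/2460 + 19550 = 92606701/2460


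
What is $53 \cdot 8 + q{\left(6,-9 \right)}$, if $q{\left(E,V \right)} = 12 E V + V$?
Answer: $-233$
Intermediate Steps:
$q{\left(E,V \right)} = V + 12 E V$ ($q{\left(E,V \right)} = 12 E V + V = V + 12 E V$)
$53 \cdot 8 + q{\left(6,-9 \right)} = 53 \cdot 8 - 9 \left(1 + 12 \cdot 6\right) = 424 - 9 \left(1 + 72\right) = 424 - 657 = -233$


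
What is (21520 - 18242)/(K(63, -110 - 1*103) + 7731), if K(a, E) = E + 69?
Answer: 3278/7587 ≈ 0.43205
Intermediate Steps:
K(a, E) = 69 + E
(21520 - 18242)/(K(63, -110 - 1*103) + 7731) = (21520 - 18242)/((69 + (-110 - 1*103)) + 7731) = 3278/((69 + (-110 - 103)) + 7731) = 3278/((69 - 213) + 7731) = 3278/(-144 + 7731) = 3278/7587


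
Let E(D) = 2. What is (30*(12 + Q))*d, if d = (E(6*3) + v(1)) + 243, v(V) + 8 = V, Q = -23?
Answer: -78540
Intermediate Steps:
v(V) = -8 + V
d = 238 (d = (2 + (-8 + 1)) + 243 = (2 - 7) + 243 = -5 + 243 = 238)
(30*(12 + Q))*d = (30*(12 - 23))*238 = (30*(-11))*238 = -330*238 = -78540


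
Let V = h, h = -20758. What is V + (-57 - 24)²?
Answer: -14197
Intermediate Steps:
V = -20758
V + (-57 - 24)² = -20758 + (-57 - 24)² = -20758 + (-81)² = -20758 + 6561 = -14197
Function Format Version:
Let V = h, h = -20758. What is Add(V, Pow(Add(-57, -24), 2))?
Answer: -14197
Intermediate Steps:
V = -20758
Add(V, Pow(Add(-57, -24), 2)) = Add(-20758, Pow(Add(-57, -24), 2)) = Add(-20758, Pow(-81, 2)) = Add(-20758, 6561) = -14197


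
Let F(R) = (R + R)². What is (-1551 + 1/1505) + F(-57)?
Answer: 17224726/1505 ≈ 11445.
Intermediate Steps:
F(R) = 4*R² (F(R) = (2*R)² = 4*R²)
(-1551 + 1/1505) + F(-57) = (-1551 + 1/1505) + 4*(-57)² = (-1551 + 1/1505) + 4*3249 = -2334254/1505 + 12996 = 17224726/1505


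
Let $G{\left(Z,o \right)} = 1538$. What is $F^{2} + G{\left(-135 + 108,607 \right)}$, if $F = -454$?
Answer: $207654$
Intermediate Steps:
$F^{2} + G{\left(-135 + 108,607 \right)} = \left(-454\right)^{2} + 1538 = 206116 + 1538 = 207654$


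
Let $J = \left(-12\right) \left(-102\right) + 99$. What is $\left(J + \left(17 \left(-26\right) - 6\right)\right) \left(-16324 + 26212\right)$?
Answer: $8652000$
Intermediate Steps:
$J = 1323$ ($J = 1224 + 99 = 1323$)
$\left(J + \left(17 \left(-26\right) - 6\right)\right) \left(-16324 + 26212\right) = \left(1323 + \left(17 \left(-26\right) - 6\right)\right) \left(-16324 + 26212\right) = \left(1323 - 448\right) 9888 = 875 \cdot 9888 = 8652000$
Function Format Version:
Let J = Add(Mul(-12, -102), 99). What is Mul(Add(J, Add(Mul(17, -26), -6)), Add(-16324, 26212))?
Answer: 8652000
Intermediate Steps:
J = 1323 (J = Add(1224, 99) = 1323)
Mul(Add(J, Add(Mul(17, -26), -6)), Add(-16324, 26212)) = Mul(Add(1323, Add(Mul(17, -26), -6)), Add(-16324, 26212)) = Mul(Add(1323, Add(-442, -6)), 9888) = Mul(Add(1323, -448), 9888) = Mul(875, 9888) = 8652000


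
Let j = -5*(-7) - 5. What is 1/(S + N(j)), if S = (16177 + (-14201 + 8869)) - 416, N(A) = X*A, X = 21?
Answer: 1/11059 ≈ 9.0424e-5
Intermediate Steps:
j = 30 (j = 35 - 5 = 30)
N(A) = 21*A
S = 10429 (S = (16177 - 5332) - 416 = 10845 - 416 = 10429)
1/(S + N(j)) = 1/(10429 + 21*30) = 1/(10429 + 630) = 1/11059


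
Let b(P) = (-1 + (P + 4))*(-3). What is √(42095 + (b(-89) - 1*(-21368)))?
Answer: √63721 ≈ 252.43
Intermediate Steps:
b(P) = -9 - 3*P (b(P) = (-1 + (4 + P))*(-3) = (3 + P)*(-3) = -9 - 3*P)
√(42095 + (b(-89) - 1*(-21368))) = √(42095 + ((-9 - 3*(-89)) - 1*(-21368))) = √(42095 + ((-9 + 267) + 21368)) = √(42095 + (258 + 21368)) = √(42095 + 21626) = √63721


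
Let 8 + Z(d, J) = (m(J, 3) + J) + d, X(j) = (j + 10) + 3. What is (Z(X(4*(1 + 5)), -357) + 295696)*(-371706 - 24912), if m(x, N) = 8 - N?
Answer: -117150248514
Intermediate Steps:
X(j) = 13 + j (X(j) = (10 + j) + 3 = 13 + j)
Z(d, J) = -3 + J + d (Z(d, J) = -8 + (((8 - 1*3) + J) + d) = -8 + (((8 - 3) + J) + d) = -8 + ((5 + J) + d) = -8 + (5 + J + d) = -3 + J + d)
(Z(X(4*(1 + 5)), -357) + 295696)*(-371706 - 24912) = ((-3 - 357 + (13 + 4*(1 + 5))) + 295696)*(-371706 - 24912) = ((-3 - 357 + (13 + 4*6)) + 295696)*(-396618) = ((-3 - 357 + (13 + 24)) + 295696)*(-396618) = ((-3 - 357 + 37) + 295696)*(-396618) = (-323 + 295696)*(-396618) = 295373*(-396618) = -117150248514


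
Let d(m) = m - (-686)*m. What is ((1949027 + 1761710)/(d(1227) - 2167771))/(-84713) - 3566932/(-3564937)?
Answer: 400328744516456721/400091617828886582 ≈ 1.0006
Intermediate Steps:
d(m) = 687*m (d(m) = m + 686*m = 687*m)
((1949027 + 1761710)/(d(1227) - 2167771))/(-84713) - 3566932/(-3564937) = ((1949027 + 1761710)/(687*1227 - 2167771))/(-84713) - 3566932/(-3564937) = (3710737/(842949 - 2167771))*(-1/84713) - 3566932*(-1/3564937) = (3710737/(-1324822))*(-1/84713) + 3566932/3564937 = (3710737*(-1/1324822))*(-1/84713) + 3566932/3564937 = -3710737/1324822*(-1/84713) + 3566932/3564937 = 3710737/112229646086 + 3566932/3564937 = 400328744516456721/400091617828886582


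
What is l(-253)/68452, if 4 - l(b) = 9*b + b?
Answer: 1267/34226 ≈ 0.037019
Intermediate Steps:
l(b) = 4 - 10*b (l(b) = 4 - (9*b + b) = 4 - 10*b)
l(-253)/68452 = (4 - 10*(-253))/68452 = (4 + 2530)*(1/68452) = 2534*(1/68452) = 1267/34226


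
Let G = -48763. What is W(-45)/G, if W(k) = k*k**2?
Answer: 91125/48763 ≈ 1.8687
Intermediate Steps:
W(k) = k**3
W(-45)/G = (-45)**3/(-48763) = -91125*(-1/48763) = 91125/48763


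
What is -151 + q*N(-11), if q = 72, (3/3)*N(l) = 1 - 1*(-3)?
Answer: 137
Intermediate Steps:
N(l) = 4 (N(l) = 1 - 1*(-3) = 1 + 3 = 4)
-151 + q*N(-11) = -151 + 72*4 = -151 + 288 = 137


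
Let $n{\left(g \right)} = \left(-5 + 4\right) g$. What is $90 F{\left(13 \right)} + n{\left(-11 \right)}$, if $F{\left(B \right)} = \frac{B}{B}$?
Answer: $101$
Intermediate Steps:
$F{\left(B \right)} = 1$
$n{\left(g \right)} = - g$
$90 F{\left(13 \right)} + n{\left(-11 \right)} = 90 \cdot 1 - -11 = 90 + 11 = 101$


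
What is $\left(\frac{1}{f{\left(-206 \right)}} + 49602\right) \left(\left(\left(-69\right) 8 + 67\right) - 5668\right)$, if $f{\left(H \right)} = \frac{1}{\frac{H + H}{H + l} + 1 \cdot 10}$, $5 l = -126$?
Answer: $- \frac{88224070599}{289} \approx -3.0527 \cdot 10^{8}$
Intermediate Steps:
$l = - \frac{126}{5}$ ($l = \frac{1}{5} \left(-126\right) = - \frac{126}{5} \approx -25.2$)
$f{\left(H \right)} = \frac{1}{10 + \frac{2 H}{- \frac{126}{5} + H}}$ ($f{\left(H \right)} = \frac{1}{\frac{H + H}{H - \frac{126}{5}} + 1 \cdot 10} = \frac{1}{\frac{2 H}{- \frac{126}{5} + H} + 10} = \frac{1}{10 + \frac{2 H}{- \frac{126}{5} + H}}$)
$\left(\frac{1}{f{\left(-206 \right)}} + 49602\right) \left(\left(\left(-69\right) 8 + 67\right) - 5668\right) = \left(\frac{1}{\frac{1}{60} \frac{1}{-21 - 206} \left(-126 + 5 \left(-206\right)\right)} + 49602\right) \left(\left(\left(-69\right) 8 + 67\right) - 5668\right) = \left(\frac{1}{\frac{1}{60} \frac{1}{-227} \left(-126 - 1030\right)} + 49602\right) \left(\left(-552 + 67\right) - 5668\right) = \left(\frac{1}{\frac{1}{60} \left(- \frac{1}{227}\right) \left(-1156\right)} + 49602\right) \left(-485 - 5668\right) = \left(\frac{1}{\frac{289}{3405}} + 49602\right) \left(-6153\right) = \left(\frac{3405}{289} + 49602\right) \left(-6153\right) = \frac{14338383}{289} \left(-6153\right) = - \frac{88224070599}{289}$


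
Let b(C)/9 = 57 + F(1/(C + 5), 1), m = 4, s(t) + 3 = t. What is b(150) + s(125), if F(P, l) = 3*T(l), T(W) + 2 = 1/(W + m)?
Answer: 2932/5 ≈ 586.40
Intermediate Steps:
s(t) = -3 + t
T(W) = -2 + 1/(4 + W) (T(W) = -2 + 1/(W + 4) = -2 + 1/(4 + W))
F(P, l) = 3*(-7 - 2*l)/(4 + l) (F(P, l) = 3*((-7 - 2*l)/(4 + l)) = 3*(-7 - 2*l)/(4 + l))
b(C) = 2322/5 (b(C) = 9*(57 + 3*(-7 - 2*1)/(4 + 1)) = 9*(57 + 3*(-7 - 2)/5) = 9*(57 + 3*(⅕)*(-9)) = 9*(57 - 27/5) = 9*(258/5) = 2322/5)
b(150) + s(125) = 2322/5 + (-3 + 125) = 2322/5 + 122 = 2932/5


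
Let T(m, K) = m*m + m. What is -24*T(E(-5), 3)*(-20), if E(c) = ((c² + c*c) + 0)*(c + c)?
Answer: 119760000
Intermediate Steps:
E(c) = 4*c³ (E(c) = ((c² + c²) + 0)*(2*c) = (2*c² + 0)*(2*c) = (2*c²)*(2*c) = 4*c³)
T(m, K) = m + m² (T(m, K) = m² + m = m + m²)
-24*T(E(-5), 3)*(-20) = -24*4*(-5)³*(1 + 4*(-5)³)*(-20) = -24*4*(-125)*(1 + 4*(-125))*(-20) = -(-12000)*(1 - 500)*(-20) = -(-12000)*(-499)*(-20) = -24*249500*(-20) = -5988000*(-20) = 119760000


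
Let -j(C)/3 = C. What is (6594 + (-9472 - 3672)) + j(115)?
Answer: -6895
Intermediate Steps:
j(C) = -3*C
(6594 + (-9472 - 3672)) + j(115) = (6594 + (-9472 - 3672)) - 3*115 = (6594 - 13144) - 345 = -6550 - 345 = -6895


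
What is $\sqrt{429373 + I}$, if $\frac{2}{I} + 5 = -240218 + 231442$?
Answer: $\frac{\sqrt{33107217774891}}{8781} \approx 655.27$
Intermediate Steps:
$I = - \frac{2}{8781}$ ($I = \frac{2}{-5 + \left(-240218 + 231442\right)} = \frac{2}{-5 - 8776} = \frac{2}{-8781} = 2 \left(- \frac{1}{8781}\right) = - \frac{2}{8781} \approx -0.00022776$)
$\sqrt{429373 + I} = \sqrt{429373 - \frac{2}{8781}} = \sqrt{\frac{3770324311}{8781}} = \frac{\sqrt{33107217774891}}{8781}$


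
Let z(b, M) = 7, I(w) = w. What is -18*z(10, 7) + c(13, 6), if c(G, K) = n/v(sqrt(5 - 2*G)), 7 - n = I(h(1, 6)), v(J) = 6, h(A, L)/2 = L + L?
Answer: -773/6 ≈ -128.83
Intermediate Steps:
h(A, L) = 4*L (h(A, L) = 2*(L + L) = 2*(2*L) = 4*L)
n = -17 (n = 7 - 4*6 = 7 - 1*24 = 7 - 24 = -17)
c(G, K) = -17/6
-18*z(10, 7) + c(13, 6) = -18*7 - 17/6 = -126 - 17/6 = -773/6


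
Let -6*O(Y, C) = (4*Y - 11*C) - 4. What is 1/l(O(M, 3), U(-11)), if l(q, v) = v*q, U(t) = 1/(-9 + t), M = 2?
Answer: -120/29 ≈ -4.1379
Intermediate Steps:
O(Y, C) = 2/3 - 2*Y/3 + 11*C/6 (O(Y, C) = -((4*Y - 11*C) - 4)/6 = -((-11*C + 4*Y) - 4)/6 = -(-4 - 11*C + 4*Y)/6 = 2/3 - 2*Y/3 + 11*C/6)
l(q, v) = q*v
1/l(O(M, 3), U(-11)) = 1/((2/3 - 2/3*2 + (11/6)*3)/(-9 - 11)) = 1/((2/3 - 4/3 + 11/2)/(-20)) = 1/((29/6)*(-1/20)) = 1/(-29/120) = -120/29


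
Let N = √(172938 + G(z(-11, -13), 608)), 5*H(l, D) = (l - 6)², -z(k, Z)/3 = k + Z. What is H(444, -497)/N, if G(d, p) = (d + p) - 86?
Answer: 31974*√43383/72305 ≈ 92.106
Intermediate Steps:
z(k, Z) = -3*Z - 3*k (z(k, Z) = -3*(k + Z) = -3*(Z + k) = -3*Z - 3*k)
G(d, p) = -86 + d + p
H(l, D) = (-6 + l)²/5 (H(l, D) = (l - 6)²/5 = (-6 + l)²/5)
N = 2*√43383 (N = √(172938 + (-86 + (-3*(-13) - 3*(-11)) + 608)) = √(172938 + (-86 + (39 + 33) + 608)) = √(172938 + (-86 + 72 + 608)) = √(172938 + 594) = √173532 = 2*√43383 ≈ 416.57)
H(444, -497)/N = ((-6 + 444)²/5)/((2*√43383)) = ((⅕)*438²)*(√43383/86766) = ((⅕)*191844)*(√43383/86766) = 191844*(√43383/86766)/5 = 31974*√43383/72305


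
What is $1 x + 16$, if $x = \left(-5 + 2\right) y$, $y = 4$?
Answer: $4$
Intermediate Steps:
$x = -12$ ($x = \left(-5 + 2\right) 4 = \left(-3\right) 4 = -12$)
$1 x + 16 = 1 \left(-12\right) + 16 = -12 + 16 = 4$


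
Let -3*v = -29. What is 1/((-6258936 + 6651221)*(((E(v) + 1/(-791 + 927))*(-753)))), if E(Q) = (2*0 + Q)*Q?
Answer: -408/11262751450975 ≈ -3.6226e-11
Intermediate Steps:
v = 29/3 (v = -1/3*(-29) = 29/3 ≈ 9.6667)
E(Q) = Q**2 (E(Q) = (0 + Q)*Q = Q*Q = Q**2)
1/((-6258936 + 6651221)*(((E(v) + 1/(-791 + 927))*(-753)))) = 1/((-6258936 + 6651221)*((((29/3)**2 + 1/(-791 + 927))*(-753)))) = 1/(392285*(((841/9 + 1/136)*(-753)))) = 1/(392285*(((114385/1224)*(-753)))) = 1/(392285*(-28710635/408)) = (1/392285)*(-408/28710635) = -408/11262751450975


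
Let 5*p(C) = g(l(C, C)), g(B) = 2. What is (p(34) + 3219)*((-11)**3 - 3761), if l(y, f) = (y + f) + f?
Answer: -81965924/5 ≈ -1.6393e+7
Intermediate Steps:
l(y, f) = y + 2*f (l(y, f) = (f + y) + f = y + 2*f)
p(C) = 2/5 (p(C) = (1/5)*2 = 2/5)
(p(34) + 3219)*((-11)**3 - 3761) = (2/5 + 3219)*((-11)**3 - 3761) = 16097*(-1331 - 3761)/5 = (16097/5)*(-5092) = -81965924/5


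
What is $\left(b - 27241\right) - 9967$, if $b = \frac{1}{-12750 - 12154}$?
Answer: $- \frac{926628033}{24904} \approx -37208.0$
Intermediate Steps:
$b = - \frac{1}{24904}$ ($b = \frac{1}{-24904} = - \frac{1}{24904} \approx -4.0154 \cdot 10^{-5}$)
$\left(b - 27241\right) - 9967 = \left(- \frac{1}{24904} - 27241\right) - 9967 = - \frac{678409865}{24904} - 9967 = - \frac{926628033}{24904}$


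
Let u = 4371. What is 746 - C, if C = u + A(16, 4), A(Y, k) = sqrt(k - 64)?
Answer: -3625 - 2*I*sqrt(15) ≈ -3625.0 - 7.746*I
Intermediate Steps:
A(Y, k) = sqrt(-64 + k)
C = 4371 + 2*I*sqrt(15) (C = 4371 + sqrt(-64 + 4) = 4371 + sqrt(-60) = 4371 + 2*I*sqrt(15) ≈ 4371.0 + 7.746*I)
746 - C = 746 - (4371 + 2*I*sqrt(15)) = 746 + (-4371 - 2*I*sqrt(15)) = -3625 - 2*I*sqrt(15)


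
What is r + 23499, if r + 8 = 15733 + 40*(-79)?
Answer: 36064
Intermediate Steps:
r = 12565 (r = -8 + (15733 + 40*(-79)) = -8 + (15733 - 3160) = -8 + 12573 = 12565)
r + 23499 = 12565 + 23499 = 36064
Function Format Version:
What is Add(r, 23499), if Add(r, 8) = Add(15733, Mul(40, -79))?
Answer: 36064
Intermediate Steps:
r = 12565 (r = Add(-8, Add(15733, Mul(40, -79))) = Add(-8, Add(15733, -3160)) = Add(-8, 12573) = 12565)
Add(r, 23499) = Add(12565, 23499) = 36064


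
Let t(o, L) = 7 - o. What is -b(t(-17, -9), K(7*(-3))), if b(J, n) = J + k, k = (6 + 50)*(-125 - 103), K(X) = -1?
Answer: 12744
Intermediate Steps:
k = -12768 (k = 56*(-228) = -12768)
b(J, n) = -12768 + J (b(J, n) = J - 12768 = -12768 + J)
-b(t(-17, -9), K(7*(-3))) = -(-12768 + (7 - 1*(-17))) = -(-12768 + (7 + 17)) = -(-12768 + 24) = -1*(-12744) = 12744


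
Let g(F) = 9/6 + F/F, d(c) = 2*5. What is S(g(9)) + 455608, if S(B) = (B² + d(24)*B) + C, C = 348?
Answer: 1823949/4 ≈ 4.5599e+5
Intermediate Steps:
d(c) = 10
g(F) = 5/2 (g(F) = 9*(⅙) + 1 = 3/2 + 1 = 5/2)
S(B) = 348 + B² + 10*B (S(B) = (B² + 10*B) + 348 = 348 + B² + 10*B)
S(g(9)) + 455608 = (348 + (5/2)² + 10*(5/2)) + 455608 = (348 + 25/4 + 25) + 455608 = 1517/4 + 455608 = 1823949/4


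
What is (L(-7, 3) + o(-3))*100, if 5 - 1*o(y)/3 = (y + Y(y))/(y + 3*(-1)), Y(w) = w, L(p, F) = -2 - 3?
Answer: 700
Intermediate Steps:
L(p, F) = -5
o(y) = 15 - 6*y/(-3 + y) (o(y) = 15 - 3*(y + y)/(y + 3*(-1)) = 15 - 3*2*y/(y - 3) = 15 - 3*2*y/(-3 + y) = 15 - 6*y/(-3 + y))
(L(-7, 3) + o(-3))*100 = (-5 + 9*(-5 - 3)/(-3 - 3))*100 = (-5 + 9*(-8)/(-6))*100 = (-5 + 9*(-⅙)*(-8))*100 = (-5 + 12)*100 = 7*100 = 700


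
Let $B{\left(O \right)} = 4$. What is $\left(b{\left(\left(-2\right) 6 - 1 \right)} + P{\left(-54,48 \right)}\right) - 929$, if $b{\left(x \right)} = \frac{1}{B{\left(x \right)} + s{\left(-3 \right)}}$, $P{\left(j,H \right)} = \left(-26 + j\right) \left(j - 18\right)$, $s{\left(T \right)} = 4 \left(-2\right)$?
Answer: $\frac{19323}{4} \approx 4830.8$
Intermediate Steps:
$s{\left(T \right)} = -8$
$P{\left(j,H \right)} = \left(-26 + j\right) \left(-18 + j\right)$
$b{\left(x \right)} = - \frac{1}{4}$ ($b{\left(x \right)} = \frac{1}{4 - 8} = \frac{1}{-4} = - \frac{1}{4}$)
$\left(b{\left(\left(-2\right) 6 - 1 \right)} + P{\left(-54,48 \right)}\right) - 929 = \left(- \frac{1}{4} + \left(468 + \left(-54\right)^{2} - -2376\right)\right) - 929 = \left(- \frac{1}{4} + \left(468 + 2916 + 2376\right)\right) - 929 = \left(- \frac{1}{4} + 5760\right) - 929 = \frac{23039}{4} - 929 = \frac{19323}{4}$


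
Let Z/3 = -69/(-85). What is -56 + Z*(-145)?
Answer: -6955/17 ≈ -409.12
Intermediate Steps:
Z = 207/85 (Z = 3*(-69/(-85)) = 3*(-69*(-1/85)) = 3*(69/85) = 207/85 ≈ 2.4353)
-56 + Z*(-145) = -56 + (207/85)*(-145) = -56 - 6003/17 = -6955/17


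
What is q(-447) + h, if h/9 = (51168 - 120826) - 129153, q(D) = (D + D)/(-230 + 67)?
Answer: -291654843/163 ≈ -1.7893e+6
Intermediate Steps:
q(D) = -2*D/163 (q(D) = (2*D)/(-163) = (2*D)*(-1/163) = -2*D/163)
h = -1789299 (h = 9*((51168 - 120826) - 129153) = 9*(-69658 - 129153) = 9*(-198811) = -1789299)
q(-447) + h = -2/163*(-447) - 1789299 = 894/163 - 1789299 = -291654843/163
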